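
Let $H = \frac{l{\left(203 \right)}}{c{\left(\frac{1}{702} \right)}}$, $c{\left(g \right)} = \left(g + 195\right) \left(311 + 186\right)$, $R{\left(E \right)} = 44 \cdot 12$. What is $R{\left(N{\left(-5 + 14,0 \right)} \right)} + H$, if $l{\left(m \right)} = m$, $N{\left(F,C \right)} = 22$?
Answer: $\frac{5131790166}{9719261} \approx 528.0$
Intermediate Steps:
$R{\left(E \right)} = 528$
$c{\left(g \right)} = 96915 + 497 g$ ($c{\left(g \right)} = \left(195 + g\right) 497 = 96915 + 497 g$)
$H = \frac{20358}{9719261}$ ($H = \frac{203}{96915 + \frac{497}{702}} = \frac{203}{\frac{68034827}{702}} = 203 \cdot \frac{702}{68034827} = \frac{20358}{9719261} \approx 0.0020946$)
$R{\left(N{\left(-5 + 14,0 \right)} \right)} + H = 528 + \frac{20358}{9719261} = \frac{5131790166}{9719261}$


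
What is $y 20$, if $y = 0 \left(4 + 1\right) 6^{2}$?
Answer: $0$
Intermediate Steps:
$y = 0$ ($y = 0 \cdot 5 \cdot 36 = 0 \cdot 36 = 0$)
$y 20 = 0 \cdot 20 = 0$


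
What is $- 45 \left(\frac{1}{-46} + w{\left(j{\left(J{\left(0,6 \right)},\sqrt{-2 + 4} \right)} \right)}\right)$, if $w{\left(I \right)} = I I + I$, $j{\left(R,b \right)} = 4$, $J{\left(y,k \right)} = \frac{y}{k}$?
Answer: $- \frac{41355}{46} \approx -899.02$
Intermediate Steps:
$w{\left(I \right)} = I + I^{2}$ ($w{\left(I \right)} = I^{2} + I = I + I^{2}$)
$- 45 \left(\frac{1}{-46} + w{\left(j{\left(J{\left(0,6 \right)},\sqrt{-2 + 4} \right)} \right)}\right) = - 45 \left(\frac{1}{-46} + 4 \left(1 + 4\right)\right) = - 45 \left(- \frac{1}{46} + 4 \cdot 5\right) = - 45 \left(- \frac{1}{46} + 20\right) = \left(-45\right) \frac{919}{46} = - \frac{41355}{46}$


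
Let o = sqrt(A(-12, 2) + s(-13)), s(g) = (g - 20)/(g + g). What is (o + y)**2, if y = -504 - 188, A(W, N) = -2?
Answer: (17992 - I*sqrt(494))**2/676 ≈ 4.7886e+5 - 1183.1*I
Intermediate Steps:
s(g) = (-20 + g)/(2*g) (s(g) = (-20 + g)/((2*g)) = (-20 + g)*(1/(2*g)) = (-20 + g)/(2*g))
y = -692
o = I*sqrt(494)/26 (o = sqrt(-2 + (1/2)*(-20 - 13)/(-13)) = sqrt(-2 + (1/2)*(-1/13)*(-33)) = sqrt(-2 + 33/26) = sqrt(-19/26) = I*sqrt(494)/26 ≈ 0.85485*I)
(o + y)**2 = (I*sqrt(494)/26 - 692)**2 = (-692 + I*sqrt(494)/26)**2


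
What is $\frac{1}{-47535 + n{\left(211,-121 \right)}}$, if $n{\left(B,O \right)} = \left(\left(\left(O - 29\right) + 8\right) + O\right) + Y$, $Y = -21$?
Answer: $- \frac{1}{47819} \approx -2.0912 \cdot 10^{-5}$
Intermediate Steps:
$n{\left(B,O \right)} = -42 + 2 O$ ($n{\left(B,O \right)} = \left(\left(\left(O - 29\right) + 8\right) + O\right) - 21 = \left(\left(\left(-29 + O\right) + 8\right) + O\right) - 21 = \left(\left(-21 + O\right) + O\right) - 21 = \left(-21 + 2 O\right) - 21 = -42 + 2 O$)
$\frac{1}{-47535 + n{\left(211,-121 \right)}} = \frac{1}{-47535 + \left(-42 + 2 \left(-121\right)\right)} = \frac{1}{-47535 - 284} = \frac{1}{-47819} = - \frac{1}{47819}$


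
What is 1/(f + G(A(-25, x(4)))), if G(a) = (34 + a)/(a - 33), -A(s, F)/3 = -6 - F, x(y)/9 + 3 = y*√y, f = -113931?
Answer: -120/13671533 ≈ -8.7774e-6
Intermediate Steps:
x(y) = -27 + 9*y^(3/2) (x(y) = -27 + 9*(y*√y) = -27 + 9*y^(3/2))
A(s, F) = 18 + 3*F (A(s, F) = -3*(-6 - F) = 18 + 3*F)
G(a) = (34 + a)/(-33 + a)
1/(f + G(A(-25, x(4)))) = 1/(-113931 + (34 + (18 + 3*(-27 + 9*4^(3/2))))/(-33 + (18 + 3*(-27 + 9*4^(3/2))))) = 1/(-113931 + (34 + (18 + 3*(-27 + 9*8)))/(-33 + (18 + 3*(-27 + 9*8)))) = 1/(-113931 + (34 + (18 + 3*(-27 + 72)))/(-33 + (18 + 3*(-27 + 72)))) = 1/(-113931 + (34 + (18 + 3*45))/(-33 + (18 + 3*45))) = 1/(-113931 + (34 + (18 + 135))/(-33 + (18 + 135))) = 1/(-113931 + (34 + 153)/(-33 + 153)) = 1/(-113931 + 187/120) = 1/(-13671533/120) = -120/13671533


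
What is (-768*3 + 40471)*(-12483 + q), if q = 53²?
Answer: -369227558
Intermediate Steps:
q = 2809
(-768*3 + 40471)*(-12483 + q) = (-768*3 + 40471)*(-12483 + 2809) = (-2304 + 40471)*(-9674) = 38167*(-9674) = -369227558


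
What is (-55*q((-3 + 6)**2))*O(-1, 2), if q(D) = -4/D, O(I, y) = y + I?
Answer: 220/9 ≈ 24.444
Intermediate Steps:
O(I, y) = I + y
(-55*q((-3 + 6)**2))*O(-1, 2) = (-(-220)/((-3 + 6)**2))*(-1 + 2) = -(-220)/(3**2)*1 = -(-220)/9*1 = -55*(-4/9)*1 = (220/9)*1 = 220/9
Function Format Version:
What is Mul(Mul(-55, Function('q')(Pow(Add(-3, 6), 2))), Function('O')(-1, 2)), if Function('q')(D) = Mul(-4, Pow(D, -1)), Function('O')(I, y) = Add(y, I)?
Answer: Rational(220, 9) ≈ 24.444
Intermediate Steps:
Function('O')(I, y) = Add(I, y)
Mul(Mul(-55, Function('q')(Pow(Add(-3, 6), 2))), Function('O')(-1, 2)) = Mul(Mul(-55, Mul(-4, Pow(Pow(Add(-3, 6), 2), -1))), Add(-1, 2)) = Mul(Mul(-55, Mul(-4, Pow(Pow(3, 2), -1))), 1) = Mul(Mul(-55, Mul(-4, Pow(9, -1))), 1) = Mul(Mul(-55, Mul(-4, Rational(1, 9))), 1) = Mul(Mul(-55, Rational(-4, 9)), 1) = Mul(Rational(220, 9), 1) = Rational(220, 9)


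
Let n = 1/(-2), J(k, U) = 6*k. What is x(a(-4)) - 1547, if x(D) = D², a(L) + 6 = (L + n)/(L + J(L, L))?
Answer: -4744463/3136 ≈ -1512.9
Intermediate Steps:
n = -½ ≈ -0.50000
a(L) = -6 + (-½ + L)/(7*L) (a(L) = -6 + (L - ½)/(L + 6*L) = -6 + (-½ + L)/((7*L)) = -6 + (-½ + L)*(1/(7*L)) = -6 + (-½ + L)/(7*L))
x(a(-4)) - 1547 = ((1/14)*(-1 - 82*(-4))/(-4))² - 1547 = ((1/14)*(-¼)*(-1 + 328))² - 1547 = ((1/14)*(-¼)*327)² - 1547 = (-327/56)² - 1547 = 106929/3136 - 1547 = -4744463/3136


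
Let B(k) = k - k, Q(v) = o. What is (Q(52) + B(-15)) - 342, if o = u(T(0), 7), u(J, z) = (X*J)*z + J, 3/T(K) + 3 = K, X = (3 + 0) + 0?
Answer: -364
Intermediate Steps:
X = 3 (X = 3 + 0 = 3)
T(K) = 3/(-3 + K)
u(J, z) = J + 3*J*z (u(J, z) = (3*J)*z + J = 3*J*z + J = J + 3*J*z)
o = -22 (o = (3/(-3 + 0))*(1 + 3*7) = (3/(-3))*(1 + 21) = (3*(-⅓))*22 = -1*22 = -22)
Q(v) = -22
B(k) = 0
(Q(52) + B(-15)) - 342 = (-22 + 0) - 342 = -22 - 342 = -364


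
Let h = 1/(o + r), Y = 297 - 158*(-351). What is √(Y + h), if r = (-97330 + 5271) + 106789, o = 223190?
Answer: √197253964166870/59480 ≈ 236.13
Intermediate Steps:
r = 14730 (r = -92059 + 106789 = 14730)
Y = 55755 (Y = 297 + 55458 = 55755)
h = 1/237920 (h = 1/(223190 + 14730) = 1/237920 ≈ 4.2031e-6)
√(Y + h) = √(55755 + 1/237920) = √(13265229601/237920) = √197253964166870/59480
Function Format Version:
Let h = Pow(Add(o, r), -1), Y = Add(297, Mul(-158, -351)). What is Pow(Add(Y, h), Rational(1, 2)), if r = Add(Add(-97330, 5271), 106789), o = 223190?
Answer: Mul(Rational(1, 59480), Pow(197253964166870, Rational(1, 2))) ≈ 236.13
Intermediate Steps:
r = 14730 (r = Add(-92059, 106789) = 14730)
Y = 55755 (Y = Add(297, 55458) = 55755)
h = Rational(1, 237920) (h = Pow(Add(223190, 14730), -1) = Pow(237920, -1) = Rational(1, 237920) ≈ 4.2031e-6)
Pow(Add(Y, h), Rational(1, 2)) = Pow(Add(55755, Rational(1, 237920)), Rational(1, 2)) = Pow(Rational(13265229601, 237920), Rational(1, 2)) = Mul(Rational(1, 59480), Pow(197253964166870, Rational(1, 2)))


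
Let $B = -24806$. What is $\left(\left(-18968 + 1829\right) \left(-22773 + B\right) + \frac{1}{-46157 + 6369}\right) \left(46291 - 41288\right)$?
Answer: $\frac{162324248477533081}{39788} \approx 4.0797 \cdot 10^{12}$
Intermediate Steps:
$\left(\left(-18968 + 1829\right) \left(-22773 + B\right) + \frac{1}{-46157 + 6369}\right) \left(46291 - 41288\right) = \left(\left(-18968 + 1829\right) \left(-22773 - 24806\right) + \frac{1}{-46157 + 6369}\right) \left(46291 - 41288\right) = \left(\left(-17139\right) \left(-47579\right) + \frac{1}{-39788}\right) 5003 = \left(815456481 - \frac{1}{39788}\right) 5003 = \frac{32445382466027}{39788} \cdot 5003 = \frac{162324248477533081}{39788}$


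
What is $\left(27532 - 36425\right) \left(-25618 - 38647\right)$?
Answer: $571508645$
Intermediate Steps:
$\left(27532 - 36425\right) \left(-25618 - 38647\right) = \left(-8893\right) \left(-64265\right) = 571508645$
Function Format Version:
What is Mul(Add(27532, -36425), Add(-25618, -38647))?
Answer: 571508645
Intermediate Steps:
Mul(Add(27532, -36425), Add(-25618, -38647)) = Mul(-8893, -64265) = 571508645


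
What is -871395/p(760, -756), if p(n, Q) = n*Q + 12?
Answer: 290465/191516 ≈ 1.5167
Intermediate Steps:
p(n, Q) = 12 + Q*n (p(n, Q) = Q*n + 12 = 12 + Q*n)
-871395/p(760, -756) = -871395/(12 - 756*760) = -871395/(12 - 574560) = -871395/(-574548) = -871395*(-1/574548) = 290465/191516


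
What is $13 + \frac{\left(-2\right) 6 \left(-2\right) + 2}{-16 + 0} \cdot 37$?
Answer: $- \frac{377}{8} \approx -47.125$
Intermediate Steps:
$13 + \frac{\left(-2\right) 6 \left(-2\right) + 2}{-16 + 0} \cdot 37 = 13 + \frac{\left(-12\right) \left(-2\right) + 2}{-16} \cdot 37 = 13 + \left(24 + 2\right) \left(- \frac{1}{16}\right) 37 = 13 + 26 \left(- \frac{1}{16}\right) 37 = 13 - \frac{481}{8} = - \frac{377}{8}$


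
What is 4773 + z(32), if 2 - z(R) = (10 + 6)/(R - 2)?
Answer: 71617/15 ≈ 4774.5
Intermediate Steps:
z(R) = 2 - 16/(-2 + R) (z(R) = 2 - (10 + 6)/(R - 2) = 2 - 16/(-2 + R))
4773 + z(32) = 4773 + 2*(-10 + 32)/(-2 + 32) = 4773 + 2*22/30 = 4773 + 2*(1/30)*22 = 4773 + 22/15 = 71617/15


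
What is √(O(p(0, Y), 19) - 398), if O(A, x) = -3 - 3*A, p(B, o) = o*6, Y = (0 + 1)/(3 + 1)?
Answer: I*√1622/2 ≈ 20.137*I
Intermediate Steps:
Y = ¼ (Y = 1/4 = 1*(¼) = ¼ ≈ 0.25000)
p(B, o) = 6*o
√(O(p(0, Y), 19) - 398) = √((-3 - 18/4) - 398) = √((-3 - 3*3/2) - 398) = √((-3 - 9/2) - 398) = √(-15/2 - 398) = √(-811/2) = I*√1622/2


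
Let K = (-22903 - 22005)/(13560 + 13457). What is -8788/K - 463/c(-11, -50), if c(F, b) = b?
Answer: 2973015551/561350 ≈ 5296.2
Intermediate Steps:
K = -44908/27017 ≈ -1.6622
-8788/K - 463/c(-11, -50) = -8788/(-44908/27017) - 463/(-50) = -8788*(-27017/44908) - 463*(-1/50) = 59356349/11227 + 463/50 = 2973015551/561350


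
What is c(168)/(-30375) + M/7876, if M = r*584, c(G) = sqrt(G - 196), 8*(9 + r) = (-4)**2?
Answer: -1022/1969 - 2*I*sqrt(7)/30375 ≈ -0.51904 - 0.00017421*I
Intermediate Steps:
r = -7 (r = -9 + (1/8)*(-4)**2 = -9 + (1/8)*16 = -9 + 2 = -7)
c(G) = sqrt(-196 + G)
M = -4088 (M = -7*584 = -4088)
c(168)/(-30375) + M/7876 = sqrt(-196 + 168)/(-30375) - 4088/7876 = sqrt(-28)*(-1/30375) - 4088*1/7876 = (2*I*sqrt(7))*(-1/30375) - 1022/1969 = -2*I*sqrt(7)/30375 - 1022/1969 = -1022/1969 - 2*I*sqrt(7)/30375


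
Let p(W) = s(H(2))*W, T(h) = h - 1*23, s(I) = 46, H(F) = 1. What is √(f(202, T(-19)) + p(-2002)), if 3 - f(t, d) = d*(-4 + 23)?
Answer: I*√91291 ≈ 302.14*I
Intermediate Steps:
T(h) = -23 + h (T(h) = h - 23 = -23 + h)
p(W) = 46*W
f(t, d) = 3 - 19*d (f(t, d) = 3 - d*(-4 + 23) = 3 - d*19 = 3 - 19*d)
√(f(202, T(-19)) + p(-2002)) = √((3 - 19*(-23 - 19)) + 46*(-2002)) = √((3 - 19*(-42)) - 92092) = √((3 + 798) - 92092) = √(801 - 92092) = √(-91291) = I*√91291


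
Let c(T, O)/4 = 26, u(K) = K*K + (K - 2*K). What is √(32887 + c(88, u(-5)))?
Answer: √32991 ≈ 181.63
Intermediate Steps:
u(K) = K² - K
c(T, O) = 104 (c(T, O) = 4*26 = 104)
√(32887 + c(88, u(-5))) = √(32887 + 104) = √32991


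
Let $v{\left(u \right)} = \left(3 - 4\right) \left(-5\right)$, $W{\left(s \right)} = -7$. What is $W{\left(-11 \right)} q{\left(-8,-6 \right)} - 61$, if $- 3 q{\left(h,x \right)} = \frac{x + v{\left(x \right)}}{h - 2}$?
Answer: $- \frac{1823}{30} \approx -60.767$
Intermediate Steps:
$v{\left(u \right)} = 5$ ($v{\left(u \right)} = \left(-1\right) \left(-5\right) = 5$)
$q{\left(h,x \right)} = - \frac{5 + x}{3 \left(-2 + h\right)}$ ($q{\left(h,x \right)} = - \frac{\left(x + 5\right) \frac{1}{h - 2}}{3} = - \frac{\left(5 + x\right) \frac{1}{-2 + h}}{3} = - \frac{\frac{1}{-2 + h} \left(5 + x\right)}{3} = - \frac{5 + x}{3 \left(-2 + h\right)}$)
$W{\left(-11 \right)} q{\left(-8,-6 \right)} - 61 = - 7 \frac{-5 - -6}{3 \left(-2 - 8\right)} - 61 = - 7 \frac{-5 + 6}{3 \left(-10\right)} - 61 = - 7 \cdot \frac{1}{3} \left(- \frac{1}{10}\right) 1 - 61 = \left(-7\right) \left(- \frac{1}{30}\right) - 61 = \frac{7}{30} - 61 = - \frac{1823}{30}$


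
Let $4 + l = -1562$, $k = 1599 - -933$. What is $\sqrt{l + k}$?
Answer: $\sqrt{966} \approx 31.081$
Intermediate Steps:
$k = 2532$ ($k = 1599 + 933 = 2532$)
$l = -1566$ ($l = -4 - 1562 = -1566$)
$\sqrt{l + k} = \sqrt{-1566 + 2532} = \sqrt{966}$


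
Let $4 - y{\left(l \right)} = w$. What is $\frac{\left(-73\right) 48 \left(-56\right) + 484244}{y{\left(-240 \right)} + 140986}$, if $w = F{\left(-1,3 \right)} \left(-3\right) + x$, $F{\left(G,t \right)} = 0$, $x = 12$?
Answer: $\frac{340234}{70489} \approx 4.8268$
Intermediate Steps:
$w = 12$ ($w = 0 \left(-3\right) + 12 = 0 + 12 = 12$)
$y{\left(l \right)} = -8$ ($y{\left(l \right)} = 4 - 12 = -8$)
$\frac{\left(-73\right) 48 \left(-56\right) + 484244}{y{\left(-240 \right)} + 140986} = \frac{\left(-73\right) 48 \left(-56\right) + 484244}{-8 + 140986} = \frac{\left(-3504\right) \left(-56\right) + 484244}{140978} = \left(196224 + 484244\right) \frac{1}{140978} = 680468 \cdot \frac{1}{140978} = \frac{340234}{70489}$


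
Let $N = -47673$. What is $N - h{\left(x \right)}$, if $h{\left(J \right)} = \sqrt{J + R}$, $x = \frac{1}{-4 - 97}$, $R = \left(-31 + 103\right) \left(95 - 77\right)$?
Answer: $-47673 - \frac{\sqrt{13220395}}{101} \approx -47709.0$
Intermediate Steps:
$R = 1296$ ($R = 72 \cdot 18 = 1296$)
$x = - \frac{1}{101}$ ($x = \frac{1}{-101} = - \frac{1}{101} \approx -0.009901$)
$h{\left(J \right)} = \sqrt{1296 + J}$ ($h{\left(J \right)} = \sqrt{J + 1296} = \sqrt{1296 + J}$)
$N - h{\left(x \right)} = -47673 - \sqrt{1296 - \frac{1}{101}} = -47673 - \sqrt{\frac{130895}{101}} = -47673 - \frac{\sqrt{13220395}}{101}$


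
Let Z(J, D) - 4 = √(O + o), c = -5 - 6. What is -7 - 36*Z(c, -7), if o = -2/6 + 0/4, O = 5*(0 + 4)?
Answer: -151 - 12*√177 ≈ -310.65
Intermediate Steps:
c = -11
O = 20 (O = 5*4 = 20)
o = -⅓ (o = -2*⅙ + 0*(¼) = -⅓ + 0 = -⅓ ≈ -0.33333)
Z(J, D) = 4 + √177/3 (Z(J, D) = 4 + √(20 - ⅓) = 4 + √(59/3) = 4 + √177/3)
-7 - 36*Z(c, -7) = -7 - 36*(4 + √177/3) = -7 + (-144 - 12*√177) = -151 - 12*√177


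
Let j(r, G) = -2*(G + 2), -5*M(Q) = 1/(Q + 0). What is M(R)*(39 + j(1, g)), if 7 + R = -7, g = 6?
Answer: 23/70 ≈ 0.32857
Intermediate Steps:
R = -14 (R = -7 - 7 = -14)
M(Q) = -1/(5*Q) (M(Q) = -1/(5*(Q + 0)) = -1/(5*Q))
j(r, G) = -4 - 2*G (j(r, G) = -2*(2 + G) = -4 - 2*G)
M(R)*(39 + j(1, g)) = (-⅕/(-14))*(39 + (-4 - 2*6)) = (-⅕*(-1/14))*(39 + (-4 - 12)) = (39 - 16)/70 = (1/70)*23 = 23/70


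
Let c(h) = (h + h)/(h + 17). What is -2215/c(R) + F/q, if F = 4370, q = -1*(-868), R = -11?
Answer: 2907965/4774 ≈ 609.13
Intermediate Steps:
c(h) = 2*h/(17 + h) (c(h) = (2*h)/(17 + h) = 2*h/(17 + h))
q = 868
-2215/c(R) + F/q = -2215/(2*(-11)/(17 - 11)) + 4370/868 = -2215/(2*(-11)/6) + 4370*(1/868) = -2215/(2*(-11)*(⅙)) + 2185/434 = -2215/(-11/3) + 2185/434 = -2215*(-3/11) + 2185/434 = 6645/11 + 2185/434 = 2907965/4774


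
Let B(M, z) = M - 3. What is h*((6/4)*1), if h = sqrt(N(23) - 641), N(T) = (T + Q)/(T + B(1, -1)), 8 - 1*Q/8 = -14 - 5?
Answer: I*sqrt(277662)/14 ≈ 37.638*I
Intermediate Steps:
Q = 216 (Q = 64 - 8*(-14 - 5) = 64 - 8*(-19) = 64 + 152 = 216)
B(M, z) = -3 + M
N(T) = (216 + T)/(-2 + T) (N(T) = (T + 216)/(T + (-3 + 1)) = (216 + T)/(T - 2) = (216 + T)/(-2 + T))
h = I*sqrt(277662)/21 (h = sqrt((216 + 23)/(-2 + 23) - 641) = sqrt(239/21 - 641) = sqrt(-13222/21) = I*sqrt(277662)/21 ≈ 25.092*I)
h*((6/4)*1) = (I*sqrt(277662)/21)*((6/4)*1) = (I*sqrt(277662)/21)*((6*(1/4))*1) = (I*sqrt(277662)/21)*((3/2)*1) = (I*sqrt(277662)/21)*(3/2) = I*sqrt(277662)/14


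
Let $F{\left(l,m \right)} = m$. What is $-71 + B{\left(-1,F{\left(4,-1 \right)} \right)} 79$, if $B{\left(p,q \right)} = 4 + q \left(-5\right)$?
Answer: $640$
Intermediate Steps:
$B{\left(p,q \right)} = 4 - 5 q$
$-71 + B{\left(-1,F{\left(4,-1 \right)} \right)} 79 = -71 + \left(4 - -5\right) 79 = -71 + \left(4 + 5\right) 79 = -71 + 9 \cdot 79 = -71 + 711 = 640$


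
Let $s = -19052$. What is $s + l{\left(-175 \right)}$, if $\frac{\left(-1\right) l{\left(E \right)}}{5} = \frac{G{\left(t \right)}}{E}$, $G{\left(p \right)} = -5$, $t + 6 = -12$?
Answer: $- \frac{133365}{7} \approx -19052.0$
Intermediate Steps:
$t = -18$ ($t = -6 - 12 = -18$)
$l{\left(E \right)} = \frac{25}{E}$ ($l{\left(E \right)} = - 5 \left(- \frac{5}{E}\right) = \frac{25}{E}$)
$s + l{\left(-175 \right)} = -19052 + \frac{25}{-175} = -19052 + 25 \left(- \frac{1}{175}\right) = -19052 - \frac{1}{7} = - \frac{133365}{7}$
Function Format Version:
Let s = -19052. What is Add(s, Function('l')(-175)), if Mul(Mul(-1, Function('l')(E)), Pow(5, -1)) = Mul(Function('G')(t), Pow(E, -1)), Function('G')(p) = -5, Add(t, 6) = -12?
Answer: Rational(-133365, 7) ≈ -19052.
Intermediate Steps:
t = -18 (t = Add(-6, -12) = -18)
Function('l')(E) = Mul(25, Pow(E, -1)) (Function('l')(E) = Mul(-5, Mul(-5, Pow(E, -1))) = Mul(25, Pow(E, -1)))
Add(s, Function('l')(-175)) = Add(-19052, Mul(25, Pow(-175, -1))) = Add(-19052, Mul(25, Rational(-1, 175))) = Add(-19052, Rational(-1, 7)) = Rational(-133365, 7)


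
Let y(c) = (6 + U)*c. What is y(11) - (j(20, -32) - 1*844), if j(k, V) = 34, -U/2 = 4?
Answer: 788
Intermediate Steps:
U = -8 (U = -2*4 = -8)
y(c) = -2*c (y(c) = (6 - 8)*c = -2*c)
y(11) - (j(20, -32) - 1*844) = -2*11 - (34 - 1*844) = -22 - (34 - 844) = -22 - 1*(-810) = -22 + 810 = 788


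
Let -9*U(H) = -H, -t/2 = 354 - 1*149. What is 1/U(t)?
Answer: -9/410 ≈ -0.021951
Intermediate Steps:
t = -410 (t = -2*(354 - 1*149) = -2*(354 - 149) = -2*205 = -410)
U(H) = H/9 (U(H) = -(-1)*H/9 = H/9)
1/U(t) = 1/((1/9)*(-410)) = 1/(-410/9) = -9/410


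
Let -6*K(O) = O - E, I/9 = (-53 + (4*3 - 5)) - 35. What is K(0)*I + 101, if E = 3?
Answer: -527/2 ≈ -263.50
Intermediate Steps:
I = -729 (I = 9*((-53 + (4*3 - 5)) - 35) = 9*((-53 + (12 - 5)) - 35) = 9*((-53 + 7) - 35) = 9*(-46 - 35) = 9*(-81) = -729)
K(O) = ½ - O/6 (K(O) = -(O - 1*3)/6 = -(O - 3)/6 = -(-3 + O)/6 = ½ - O/6)
K(0)*I + 101 = (½ - ⅙*0)*(-729) + 101 = (½ + 0)*(-729) + 101 = (½)*(-729) + 101 = -729/2 + 101 = -527/2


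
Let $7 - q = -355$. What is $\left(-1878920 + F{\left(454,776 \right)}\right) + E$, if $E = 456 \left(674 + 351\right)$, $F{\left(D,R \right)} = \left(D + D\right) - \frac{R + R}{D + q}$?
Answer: $- \frac{71941309}{51} \approx -1.4106 \cdot 10^{6}$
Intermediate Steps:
$q = 362$ ($q = 7 - -355 = 7 + 355 = 362$)
$F{\left(D,R \right)} = 2 D - \frac{2 R}{362 + D}$ ($F{\left(D,R \right)} = \left(D + D\right) - \frac{R + R}{D + 362} = 2 D - \frac{2 R}{362 + D}$)
$E = 467400$ ($E = 456 \cdot 1025 = 467400$)
$\left(-1878920 + F{\left(454,776 \right)}\right) + E = \left(-1878920 + \frac{2 \left(454^{2} - 776 + 362 \cdot 454\right)}{362 + 454}\right) + 467400 = \left(-1878920 + \frac{2 \left(206116 - 776 + 164348\right)}{816}\right) + 467400 = \left(-1878920 + 2 \cdot \frac{1}{816} \cdot 369688\right) + 467400 = \left(-1878920 + \frac{46211}{51}\right) + 467400 = - \frac{95778709}{51} + 467400 = - \frac{71941309}{51}$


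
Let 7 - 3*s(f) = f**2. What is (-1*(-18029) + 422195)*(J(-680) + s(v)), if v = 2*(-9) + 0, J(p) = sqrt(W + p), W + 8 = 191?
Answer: -139551008/3 + 440224*I*sqrt(497) ≈ -4.6517e+7 + 9.8141e+6*I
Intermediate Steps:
W = 183 (W = -8 + 191 = 183)
J(p) = sqrt(183 + p)
v = -18 (v = -18 + 0 = -18)
s(f) = 7/3 - f**2/3
(-1*(-18029) + 422195)*(J(-680) + s(v)) = (-1*(-18029) + 422195)*(sqrt(183 - 680) + (7/3 - 1/3*(-18)**2)) = (18029 + 422195)*(sqrt(-497) + (7/3 - 1/3*324)) = 440224*(I*sqrt(497) + (7/3 - 108)) = 440224*(I*sqrt(497) - 317/3) = 440224*(-317/3 + I*sqrt(497)) = -139551008/3 + 440224*I*sqrt(497)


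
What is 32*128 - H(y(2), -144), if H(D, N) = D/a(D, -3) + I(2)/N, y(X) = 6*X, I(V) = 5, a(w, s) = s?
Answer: 590405/144 ≈ 4100.0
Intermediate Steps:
H(D, N) = 5/N - D/3 (H(D, N) = D/(-3) + 5/N = D*(-⅓) + 5/N = -D/3 + 5/N = 5/N - D/3)
32*128 - H(y(2), -144) = 32*128 - (5/(-144) - 2*2) = 4096 - (5*(-1/144) - ⅓*12) = 4096 - (-5/144 - 4) = 4096 - 1*(-581/144) = 4096 + 581/144 = 590405/144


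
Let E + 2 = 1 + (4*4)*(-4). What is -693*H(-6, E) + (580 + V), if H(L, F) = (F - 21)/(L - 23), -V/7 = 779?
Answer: -200915/29 ≈ -6928.1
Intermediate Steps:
V = -5453 (V = -7*779 = -5453)
E = -65 (E = -2 + (1 + (4*4)*(-4)) = -2 + (1 + 16*(-4)) = -2 + (1 - 64) = -2 - 63 = -65)
H(L, F) = (-21 + F)/(-23 + L)
-693*H(-6, E) + (580 + V) = -693*(-21 - 65)/(-23 - 6) + (580 - 5453) = -693*(-86)/(-29) - 4873 = -(-693)*(-86)/29 - 4873 = -693*86/29 - 4873 = -59598/29 - 4873 = -200915/29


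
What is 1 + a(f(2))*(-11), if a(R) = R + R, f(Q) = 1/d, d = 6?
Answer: -8/3 ≈ -2.6667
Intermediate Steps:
f(Q) = 1/6
a(R) = 2*R
1 + a(f(2))*(-11) = 1 + (2*(1/6))*(-11) = 1 + (1/3)*(-11) = 1 - 11/3 = -8/3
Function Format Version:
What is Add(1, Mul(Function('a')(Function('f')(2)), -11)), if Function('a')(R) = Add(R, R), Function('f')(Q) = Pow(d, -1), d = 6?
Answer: Rational(-8, 3) ≈ -2.6667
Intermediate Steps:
Function('f')(Q) = Rational(1, 6) (Function('f')(Q) = Pow(6, -1) = Rational(1, 6))
Function('a')(R) = Mul(2, R)
Add(1, Mul(Function('a')(Function('f')(2)), -11)) = Add(1, Mul(Mul(2, Rational(1, 6)), -11)) = Add(1, Mul(Rational(1, 3), -11)) = Add(1, Rational(-11, 3)) = Rational(-8, 3)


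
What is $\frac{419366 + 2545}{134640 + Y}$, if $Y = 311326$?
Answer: $\frac{421911}{445966} \approx 0.94606$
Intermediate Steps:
$\frac{419366 + 2545}{134640 + Y} = \frac{419366 + 2545}{134640 + 311326} = \frac{421911}{445966}$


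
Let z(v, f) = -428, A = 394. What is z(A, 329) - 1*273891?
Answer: -274319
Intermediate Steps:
z(A, 329) - 1*273891 = -428 - 1*273891 = -428 - 273891 = -274319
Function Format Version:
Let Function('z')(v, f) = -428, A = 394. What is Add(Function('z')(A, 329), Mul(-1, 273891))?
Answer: -274319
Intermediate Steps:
Add(Function('z')(A, 329), Mul(-1, 273891)) = Add(-428, Mul(-1, 273891)) = Add(-428, -273891) = -274319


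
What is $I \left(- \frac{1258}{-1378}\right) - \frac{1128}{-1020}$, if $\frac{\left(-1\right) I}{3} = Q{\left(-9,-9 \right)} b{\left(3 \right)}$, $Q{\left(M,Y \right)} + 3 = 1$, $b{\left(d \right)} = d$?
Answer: $\frac{1027136}{58565} \approx 17.538$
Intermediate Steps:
$Q{\left(M,Y \right)} = -2$ ($Q{\left(M,Y \right)} = -3 + 1 = -2$)
$I = 18$ ($I = - 3 \left(\left(-2\right) 3\right) = \left(-3\right) \left(-6\right) = 18$)
$I \left(- \frac{1258}{-1378}\right) - \frac{1128}{-1020} = 18 \left(- \frac{1258}{-1378}\right) - \frac{1128}{-1020} = 18 \left(\left(-1258\right) \left(- \frac{1}{1378}\right)\right) - - \frac{94}{85} = 18 \cdot \frac{629}{689} + \frac{94}{85} = \frac{11322}{689} + \frac{94}{85} = \frac{1027136}{58565}$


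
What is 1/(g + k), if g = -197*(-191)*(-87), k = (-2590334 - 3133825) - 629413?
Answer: -1/9627121 ≈ -1.0387e-7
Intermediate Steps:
k = -6353572 (k = -5724159 - 629413 = -6353572)
g = -3273549 (g = 37627*(-87) = -3273549)
1/(g + k) = 1/(-3273549 - 6353572) = 1/(-9627121) = -1/9627121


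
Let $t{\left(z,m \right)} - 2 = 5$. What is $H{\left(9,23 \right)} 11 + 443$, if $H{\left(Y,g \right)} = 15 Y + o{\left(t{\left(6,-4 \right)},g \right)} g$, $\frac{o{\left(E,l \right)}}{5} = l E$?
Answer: $205593$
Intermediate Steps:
$t{\left(z,m \right)} = 7$ ($t{\left(z,m \right)} = 2 + 5 = 7$)
$o{\left(E,l \right)} = 5 E l$ ($o{\left(E,l \right)} = 5 l E = 5 E l$)
$H{\left(Y,g \right)} = 15 Y + 35 g^{2}$ ($H{\left(Y,g \right)} = 15 Y + 5 \cdot 7 g g = 15 Y + 35 g g = 15 Y + 35 g^{2}$)
$H{\left(9,23 \right)} 11 + 443 = \left(15 \cdot 9 + 35 \cdot 23^{2}\right) 11 + 443 = \left(135 + 35 \cdot 529\right) 11 + 443 = \left(135 + 18515\right) 11 + 443 = 18650 \cdot 11 + 443 = 205150 + 443 = 205593$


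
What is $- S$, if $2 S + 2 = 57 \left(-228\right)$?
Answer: $6499$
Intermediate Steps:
$S = -6499$ ($S = -1 + \frac{57 \left(-228\right)}{2} = -1 + \frac{1}{2} \left(-12996\right) = -1 - 6498 = -6499$)
$- S = \left(-1\right) \left(-6499\right) = 6499$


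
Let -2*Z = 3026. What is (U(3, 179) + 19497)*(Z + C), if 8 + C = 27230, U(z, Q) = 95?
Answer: 503690728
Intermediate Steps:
C = 27222 (C = -8 + 27230 = 27222)
Z = -1513 (Z = -1/2*3026 = -1513)
(U(3, 179) + 19497)*(Z + C) = (95 + 19497)*(-1513 + 27222) = 19592*25709 = 503690728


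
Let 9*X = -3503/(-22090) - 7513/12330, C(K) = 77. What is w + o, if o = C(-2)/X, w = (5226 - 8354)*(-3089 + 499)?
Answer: 49721815823575/6138509 ≈ 8.1000e+6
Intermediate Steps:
X = -6138509/122566365 (X = (-3503/(-22090) - 7513/12330)/9 = (-3503*(-1/22090) - 7513*1/12330)/9 = (3503/22090 - 7513/12330)/9 = (⅑)*(-6138509/13618485) = -6138509/122566365 ≈ -0.050083)
w = 8101520 (w = -3128*(-2590) = 8101520)
o = -9437610105/6138509 (o = 77/(-6138509/122566365) = 77*(-122566365/6138509) = -9437610105/6138509 ≈ -1537.4)
w + o = 8101520 - 9437610105/6138509 = 49721815823575/6138509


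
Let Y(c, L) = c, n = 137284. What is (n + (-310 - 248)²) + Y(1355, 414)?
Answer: 450003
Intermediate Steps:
(n + (-310 - 248)²) + Y(1355, 414) = (137284 + (-310 - 248)²) + 1355 = (137284 + (-558)²) + 1355 = (137284 + 311364) + 1355 = 448648 + 1355 = 450003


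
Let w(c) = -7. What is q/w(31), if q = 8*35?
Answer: -40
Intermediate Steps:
q = 280
q/w(31) = 280/(-7) = 280*(-⅐) = -40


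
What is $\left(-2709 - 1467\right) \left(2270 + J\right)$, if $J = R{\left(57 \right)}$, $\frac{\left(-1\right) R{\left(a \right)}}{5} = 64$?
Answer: $-8143200$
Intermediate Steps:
$R{\left(a \right)} = -320$ ($R{\left(a \right)} = \left(-5\right) 64 = -320$)
$J = -320$
$\left(-2709 - 1467\right) \left(2270 + J\right) = \left(-2709 - 1467\right) \left(2270 - 320\right) = \left(-4176\right) 1950 = -8143200$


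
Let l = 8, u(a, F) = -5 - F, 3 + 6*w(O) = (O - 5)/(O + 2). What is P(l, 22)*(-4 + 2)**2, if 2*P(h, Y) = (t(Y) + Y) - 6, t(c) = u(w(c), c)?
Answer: -22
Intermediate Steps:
w(O) = -1/2 + (-5 + O)/(6*(2 + O)) (w(O) = -1/2 + ((O - 5)/(O + 2))/6 = -1/2 + ((-5 + O)/(2 + O))/6 = -1/2 + (-5 + O)/(6*(2 + O)))
t(c) = -5 - c
P(h, Y) = -11/2 (P(h, Y) = (((-5 - Y) + Y) - 6)/2 = (-5 - 6)/2 = (1/2)*(-11) = -11/2)
P(l, 22)*(-4 + 2)**2 = -11*(-4 + 2)**2/2 = -11/2*(-2)**2 = -11/2*4 = -22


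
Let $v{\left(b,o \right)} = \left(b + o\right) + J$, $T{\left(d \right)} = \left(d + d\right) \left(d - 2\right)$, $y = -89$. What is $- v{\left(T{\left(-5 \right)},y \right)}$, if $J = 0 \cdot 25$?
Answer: $19$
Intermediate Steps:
$J = 0$
$T{\left(d \right)} = 2 d \left(-2 + d\right)$
$v{\left(b,o \right)} = b + o$ ($v{\left(b,o \right)} = \left(b + o\right) + 0 = b + o$)
$- v{\left(T{\left(-5 \right)},y \right)} = - (2 \left(-5\right) \left(-2 - 5\right) - 89) = - (2 \left(-5\right) \left(-7\right) - 89) = - (70 - 89) = \left(-1\right) \left(-19\right) = 19$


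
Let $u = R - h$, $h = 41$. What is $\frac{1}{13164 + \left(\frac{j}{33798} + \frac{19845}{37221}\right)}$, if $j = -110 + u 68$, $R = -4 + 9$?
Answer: $\frac{209665893}{2760137733784} \approx 7.5962 \cdot 10^{-5}$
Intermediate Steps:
$R = 5$
$u = -36$ ($u = 5 - 41 = -36$)
$j = -2558$ ($j = -110 - 2448 = -2558$)
$\frac{1}{13164 + \left(\frac{j}{33798} + \frac{19845}{37221}\right)} = \frac{1}{13164 + \left(- \frac{2558}{33798} + \frac{19845}{37221}\right)} = \frac{1}{13164 + \left(\left(-2558\right) \frac{1}{33798} + 19845 \cdot \frac{1}{37221}\right)} = \frac{1}{13164 + \left(- \frac{1279}{16899} + \frac{6615}{12407}\right)} = \frac{1}{13164 + \frac{95918332}{209665893}} = \frac{1}{\frac{2760137733784}{209665893}} = \frac{209665893}{2760137733784}$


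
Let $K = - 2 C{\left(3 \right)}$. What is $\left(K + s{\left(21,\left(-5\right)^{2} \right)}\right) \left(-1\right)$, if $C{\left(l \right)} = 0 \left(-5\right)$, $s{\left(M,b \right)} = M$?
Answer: $-21$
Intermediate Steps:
$C{\left(l \right)} = 0$
$K = 0$ ($K = \left(-2\right) 0 = 0$)
$\left(K + s{\left(21,\left(-5\right)^{2} \right)}\right) \left(-1\right) = \left(0 + 21\right) \left(-1\right) = 21 \left(-1\right) = -21$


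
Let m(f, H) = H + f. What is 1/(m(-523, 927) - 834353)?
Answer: -1/833949 ≈ -1.1991e-6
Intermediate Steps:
1/(m(-523, 927) - 834353) = 1/((927 - 523) - 834353) = 1/(404 - 834353) = 1/(-833949) = -1/833949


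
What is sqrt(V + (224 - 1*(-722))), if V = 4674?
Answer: 2*sqrt(1405) ≈ 74.967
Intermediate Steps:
sqrt(V + (224 - 1*(-722))) = sqrt(4674 + (224 - 1*(-722))) = sqrt(4674 + (224 + 722)) = sqrt(4674 + 946) = sqrt(5620) = 2*sqrt(1405)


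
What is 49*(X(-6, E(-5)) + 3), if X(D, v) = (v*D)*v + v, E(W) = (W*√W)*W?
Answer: 918897 + 1225*I*√5 ≈ 9.189e+5 + 2739.2*I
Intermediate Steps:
E(W) = W^(5/2) (E(W) = W^(3/2)*W = W^(5/2))
X(D, v) = v + D*v² (X(D, v) = (D*v)*v + v = D*v² + v = v + D*v²)
49*(X(-6, E(-5)) + 3) = 49*((-5)^(5/2)*(1 - 150*I*√5) + 3) = 49*((25*I*√5)*(1 - 150*I*√5) + 3) = 49*(25*I*√5*(1 - 150*I*√5) + 3) = 49*(3 + 25*I*√5*(1 - 150*I*√5)) = 147 + 1225*I*√5*(1 - 150*I*√5)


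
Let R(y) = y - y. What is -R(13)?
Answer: 0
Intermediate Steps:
R(y) = 0
-R(13) = -1*0 = 0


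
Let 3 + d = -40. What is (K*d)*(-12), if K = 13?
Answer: 6708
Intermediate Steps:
d = -43 (d = -3 - 40 = -43)
(K*d)*(-12) = (13*(-43))*(-12) = -559*(-12) = 6708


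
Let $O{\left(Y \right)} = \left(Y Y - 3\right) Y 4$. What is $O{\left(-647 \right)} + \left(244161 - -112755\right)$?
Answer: $-1082995412$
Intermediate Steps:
$O{\left(Y \right)} = 4 Y \left(-3 + Y^{2}\right)$ ($O{\left(Y \right)} = \left(Y^{2} - 3\right) Y 4 = \left(-3 + Y^{2}\right) Y 4 = Y \left(-3 + Y^{2}\right) 4 = 4 Y \left(-3 + Y^{2}\right)$)
$O{\left(-647 \right)} + \left(244161 - -112755\right) = 4 \left(-647\right) \left(-3 + \left(-647\right)^{2}\right) + \left(244161 - -112755\right) = 4 \left(-647\right) \left(-3 + 418609\right) + \left(244161 + 112755\right) = 4 \left(-647\right) 418606 + 356916 = -1083352328 + 356916 = -1082995412$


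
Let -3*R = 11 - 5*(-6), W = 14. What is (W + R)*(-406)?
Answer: -406/3 ≈ -135.33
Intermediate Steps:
R = -41/3 (R = -(11 - 5*(-6))/3 = -(11 + 30)/3 = -⅓*41 = -41/3 ≈ -13.667)
(W + R)*(-406) = (14 - 41/3)*(-406) = (⅓)*(-406) = -406/3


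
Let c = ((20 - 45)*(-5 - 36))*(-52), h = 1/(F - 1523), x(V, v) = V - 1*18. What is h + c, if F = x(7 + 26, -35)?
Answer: -80376401/1508 ≈ -53300.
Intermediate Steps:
x(V, v) = -18 + V (x(V, v) = V - 18 = -18 + V)
F = 15 (F = -18 + (7 + 26) = -18 + 33 = 15)
h = -1/1508 (h = 1/(15 - 1523) = 1/(-1508) = -1/1508 ≈ -0.00066313)
c = -53300 (c = -25*(-41)*(-52) = 1025*(-52) = -53300)
h + c = -1/1508 - 53300 = -80376401/1508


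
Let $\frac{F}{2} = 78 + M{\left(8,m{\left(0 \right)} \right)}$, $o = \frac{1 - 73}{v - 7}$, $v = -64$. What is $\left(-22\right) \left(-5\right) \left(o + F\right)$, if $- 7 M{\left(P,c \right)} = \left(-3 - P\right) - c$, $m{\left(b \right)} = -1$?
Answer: $\frac{8740160}{497} \approx 17586.0$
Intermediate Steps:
$M{\left(P,c \right)} = \frac{3}{7} + \frac{P}{7} + \frac{c}{7}$ ($M{\left(P,c \right)} = - \frac{\left(-3 - P\right) - c}{7} = - \frac{-3 - P - c}{7} = \frac{3}{7} + \frac{P}{7} + \frac{c}{7}$)
$o = \frac{72}{71}$ ($o = \frac{1 - 73}{-64 - 7} = - \frac{72}{-71} = \left(-72\right) \left(- \frac{1}{71}\right) = \frac{72}{71} \approx 1.0141$)
$F = \frac{1112}{7}$ ($F = 2 \left(78 + \left(\frac{3}{7} + \frac{1}{7} \cdot 8 + \frac{1}{7} \left(-1\right)\right)\right) = 2 \left(78 + \left(\frac{3}{7} + \frac{8}{7} - \frac{1}{7}\right)\right) = 2 \left(78 + \frac{10}{7}\right) = 2 \cdot \frac{556}{7} = \frac{1112}{7} \approx 158.86$)
$\left(-22\right) \left(-5\right) \left(o + F\right) = \left(-22\right) \left(-5\right) \left(\frac{72}{71} + \frac{1112}{7}\right) = 110 \cdot \frac{79456}{497} = \frac{8740160}{497}$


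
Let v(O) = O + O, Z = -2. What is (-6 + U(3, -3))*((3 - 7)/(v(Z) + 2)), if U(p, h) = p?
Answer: -6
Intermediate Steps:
v(O) = 2*O
(-6 + U(3, -3))*((3 - 7)/(v(Z) + 2)) = (-6 + 3)*((3 - 7)/(2*(-2) + 2)) = -(-12)/(-4 + 2) = -(-12)/(-2) = -(-12)*(-1)/2 = -3*2 = -6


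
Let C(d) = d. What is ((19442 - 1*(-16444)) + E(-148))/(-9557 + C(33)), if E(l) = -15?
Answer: -35871/9524 ≈ -3.7664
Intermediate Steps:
((19442 - 1*(-16444)) + E(-148))/(-9557 + C(33)) = ((19442 - 1*(-16444)) - 15)/(-9557 + 33) = ((19442 + 16444) - 15)/(-9524) = (35886 - 15)*(-1/9524) = 35871*(-1/9524) = -35871/9524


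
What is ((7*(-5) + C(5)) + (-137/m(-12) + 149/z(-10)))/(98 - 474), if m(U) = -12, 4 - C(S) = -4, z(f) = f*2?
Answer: 691/11280 ≈ 0.061259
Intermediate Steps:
z(f) = 2*f
C(S) = 8 (C(S) = 4 - 1*(-4) = 4 + 4 = 8)
((7*(-5) + C(5)) + (-137/m(-12) + 149/z(-10)))/(98 - 474) = ((7*(-5) + 8) + (-137/(-12) + 149/((2*(-10)))))/(98 - 474) = ((-35 + 8) + (-137*(-1/12) + 149/(-20)))/(-376) = (-27 + (137/12 + 149*(-1/20)))*(-1/376) = (-27 + (137/12 - 149/20))*(-1/376) = (-27 + 119/30)*(-1/376) = -691/30*(-1/376) = 691/11280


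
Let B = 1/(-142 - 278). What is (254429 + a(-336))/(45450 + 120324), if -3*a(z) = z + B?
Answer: 320721661/208875240 ≈ 1.5355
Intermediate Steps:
B = -1/420 (B = 1/(-420) = -1/420 ≈ -0.0023810)
a(z) = 1/1260 - z/3 (a(z) = -(z - 1/420)/3 = -(-1/420 + z)/3 = 1/1260 - z/3)
(254429 + a(-336))/(45450 + 120324) = (254429 + (1/1260 - ⅓*(-336)))/(45450 + 120324) = (254429 + (1/1260 + 112))/165774 = (254429 + 141121/1260)*(1/165774) = (320721661/1260)*(1/165774) = 320721661/208875240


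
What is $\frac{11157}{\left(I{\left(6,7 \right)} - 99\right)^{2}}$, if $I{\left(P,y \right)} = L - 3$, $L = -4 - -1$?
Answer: $\frac{3719}{3675} \approx 1.012$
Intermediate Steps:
$L = -3$ ($L = -4 + 1 = -3$)
$I{\left(P,y \right)} = -6$ ($I{\left(P,y \right)} = -3 - 3 = -6$)
$\frac{11157}{\left(I{\left(6,7 \right)} - 99\right)^{2}} = \frac{11157}{\left(-6 - 99\right)^{2}} = \frac{11157}{\left(-105\right)^{2}} = \frac{11157}{11025} = 11157 \cdot \frac{1}{11025} = \frac{3719}{3675}$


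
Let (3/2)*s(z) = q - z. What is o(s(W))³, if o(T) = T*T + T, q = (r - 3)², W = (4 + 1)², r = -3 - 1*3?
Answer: 2136719872000/729 ≈ 2.9310e+9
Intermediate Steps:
r = -6 (r = -3 - 3 = -6)
W = 25 (W = 5² = 25)
q = 81 (q = (-6 - 3)² = (-9)² = 81)
s(z) = 54 - 2*z/3 (s(z) = 2*(81 - z)/3 = 54 - 2*z/3)
o(T) = T + T² (o(T) = T² + T = T + T²)
o(s(W))³ = ((54 - ⅔*25)*(1 + (54 - ⅔*25)))³ = ((54 - 50/3)*(1 + (54 - 50/3)))³ = (112*(1 + 112/3)/3)³ = ((112/3)*(115/3))³ = (12880/9)³ = 2136719872000/729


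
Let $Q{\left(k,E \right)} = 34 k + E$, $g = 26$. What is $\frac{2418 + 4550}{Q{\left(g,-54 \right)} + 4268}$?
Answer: $\frac{3484}{2549} \approx 1.3668$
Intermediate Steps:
$Q{\left(k,E \right)} = E + 34 k$
$\frac{2418 + 4550}{Q{\left(g,-54 \right)} + 4268} = \frac{2418 + 4550}{\left(-54 + 34 \cdot 26\right) + 4268} = \frac{6968}{\left(-54 + 884\right) + 4268} = \frac{6968}{830 + 4268} = \frac{6968}{5098} = 6968 \cdot \frac{1}{5098} = \frac{3484}{2549}$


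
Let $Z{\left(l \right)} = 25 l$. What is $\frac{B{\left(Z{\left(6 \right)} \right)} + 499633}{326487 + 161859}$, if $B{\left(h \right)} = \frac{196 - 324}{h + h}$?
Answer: $\frac{37472443}{36625950} \approx 1.0231$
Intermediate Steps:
$B{\left(h \right)} = - \frac{64}{h}$ ($B{\left(h \right)} = - \frac{128}{2 h} = - 128 \frac{1}{2 h} = - \frac{64}{h}$)
$\frac{B{\left(Z{\left(6 \right)} \right)} + 499633}{326487 + 161859} = \frac{- \frac{64}{25 \cdot 6} + 499633}{326487 + 161859} = \frac{- \frac{64}{150} + 499633}{488346} = \left(\left(-64\right) \frac{1}{150} + 499633\right) \frac{1}{488346} = \left(- \frac{32}{75} + 499633\right) \frac{1}{488346} = \frac{37472443}{75} \cdot \frac{1}{488346} = \frac{37472443}{36625950}$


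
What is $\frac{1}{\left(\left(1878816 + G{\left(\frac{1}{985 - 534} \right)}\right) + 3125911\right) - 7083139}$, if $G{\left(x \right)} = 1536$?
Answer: $- \frac{1}{2076876} \approx -4.8149 \cdot 10^{-7}$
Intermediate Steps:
$\frac{1}{\left(\left(1878816 + G{\left(\frac{1}{985 - 534} \right)}\right) + 3125911\right) - 7083139} = \frac{1}{\left(\left(1878816 + 1536\right) + 3125911\right) - 7083139} = \frac{1}{\left(1880352 + 3125911\right) - 7083139} = \frac{1}{5006263 - 7083139} = \frac{1}{-2076876} = - \frac{1}{2076876}$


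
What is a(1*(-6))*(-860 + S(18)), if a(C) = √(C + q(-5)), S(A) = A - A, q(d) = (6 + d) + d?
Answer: -860*I*√10 ≈ -2719.6*I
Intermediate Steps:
q(d) = 6 + 2*d
S(A) = 0
a(C) = √(-4 + C) (a(C) = √(C + (6 + 2*(-5))) = √(C + (6 - 10)) = √(C - 4) = √(-4 + C))
a(1*(-6))*(-860 + S(18)) = √(-4 + 1*(-6))*(-860 + 0) = √(-4 - 6)*(-860) = √(-10)*(-860) = (I*√10)*(-860) = -860*I*√10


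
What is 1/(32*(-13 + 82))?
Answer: 1/2208 ≈ 0.00045290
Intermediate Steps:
1/(32*(-13 + 82)) = 1/(32*69) = 1/2208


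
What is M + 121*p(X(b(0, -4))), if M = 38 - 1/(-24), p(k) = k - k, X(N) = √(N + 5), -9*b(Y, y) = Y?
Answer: 913/24 ≈ 38.042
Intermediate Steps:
b(Y, y) = -Y/9
X(N) = √(5 + N)
p(k) = 0
M = 913/24 (M = 38 - 1*(-1/24) = 38 + 1/24 = 913/24 ≈ 38.042)
M + 121*p(X(b(0, -4))) = 913/24 + 121*0 = 913/24 + 0 = 913/24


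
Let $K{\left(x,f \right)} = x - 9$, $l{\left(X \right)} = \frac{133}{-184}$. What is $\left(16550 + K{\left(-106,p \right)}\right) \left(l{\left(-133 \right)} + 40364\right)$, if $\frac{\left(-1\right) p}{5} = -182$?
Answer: $\frac{122060164705}{184} \approx 6.6337 \cdot 10^{8}$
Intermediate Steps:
$p = 910$ ($p = \left(-5\right) \left(-182\right) = 910$)
$l{\left(X \right)} = - \frac{133}{184}$ ($l{\left(X \right)} = 133 \left(- \frac{1}{184}\right) = - \frac{133}{184}$)
$K{\left(x,f \right)} = -9 + x$ ($K{\left(x,f \right)} = x - 9 = -9 + x$)
$\left(16550 + K{\left(-106,p \right)}\right) \left(l{\left(-133 \right)} + 40364\right) = \left(16550 - 115\right) \left(- \frac{133}{184} + 40364\right) = \left(16550 - 115\right) \frac{7426843}{184} = 16435 \cdot \frac{7426843}{184} = \frac{122060164705}{184}$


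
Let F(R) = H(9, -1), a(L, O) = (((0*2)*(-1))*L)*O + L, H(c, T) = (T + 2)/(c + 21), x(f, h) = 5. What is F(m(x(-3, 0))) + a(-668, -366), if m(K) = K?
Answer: -20039/30 ≈ -667.97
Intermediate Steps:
H(c, T) = (2 + T)/(21 + c)
a(L, O) = L (a(L, O) = ((0*(-1))*L)*O + L = (0*L)*O + L = 0*O + L = 0 + L = L)
F(R) = 1/30 (F(R) = (2 - 1)/(21 + 9) = 1/30)
F(m(x(-3, 0))) + a(-668, -366) = 1/30 - 668 = -20039/30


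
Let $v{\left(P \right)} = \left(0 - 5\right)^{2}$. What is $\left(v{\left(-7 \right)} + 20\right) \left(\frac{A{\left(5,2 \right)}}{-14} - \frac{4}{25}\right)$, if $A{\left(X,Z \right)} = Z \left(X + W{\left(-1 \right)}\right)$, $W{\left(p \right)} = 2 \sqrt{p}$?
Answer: $- \frac{1377}{35} - \frac{90 i}{7} \approx -39.343 - 12.857 i$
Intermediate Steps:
$v{\left(P \right)} = 25$ ($v{\left(P \right)} = \left(-5\right)^{2} = 25$)
$A{\left(X,Z \right)} = Z \left(X + 2 i\right)$ ($A{\left(X,Z \right)} = Z \left(X + 2 \sqrt{-1}\right) = Z \left(X + 2 i\right)$)
$\left(v{\left(-7 \right)} + 20\right) \left(\frac{A{\left(5,2 \right)}}{-14} - \frac{4}{25}\right) = \left(25 + 20\right) \left(\frac{2 \left(5 + 2 i\right)}{-14} - \frac{4}{25}\right) = 45 \left(\left(10 + 4 i\right) \left(- \frac{1}{14}\right) - \frac{4}{25}\right) = 45 \left(\left(- \frac{5}{7} - \frac{2 i}{7}\right) - \frac{4}{25}\right) = 45 \left(- \frac{153}{175} - \frac{2 i}{7}\right) = - \frac{1377}{35} - \frac{90 i}{7}$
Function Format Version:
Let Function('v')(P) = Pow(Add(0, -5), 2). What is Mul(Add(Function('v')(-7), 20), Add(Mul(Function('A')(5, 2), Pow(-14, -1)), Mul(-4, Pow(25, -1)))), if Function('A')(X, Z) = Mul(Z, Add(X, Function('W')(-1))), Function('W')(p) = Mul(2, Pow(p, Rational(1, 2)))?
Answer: Add(Rational(-1377, 35), Mul(Rational(-90, 7), I)) ≈ Add(-39.343, Mul(-12.857, I))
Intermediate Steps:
Function('v')(P) = 25 (Function('v')(P) = Pow(-5, 2) = 25)
Function('A')(X, Z) = Mul(Z, Add(X, Mul(2, I))) (Function('A')(X, Z) = Mul(Z, Add(X, Mul(2, Pow(-1, Rational(1, 2))))) = Mul(Z, Add(X, Mul(2, I))))
Mul(Add(Function('v')(-7), 20), Add(Mul(Function('A')(5, 2), Pow(-14, -1)), Mul(-4, Pow(25, -1)))) = Mul(Add(25, 20), Add(Mul(Mul(2, Add(5, Mul(2, I))), Pow(-14, -1)), Mul(-4, Pow(25, -1)))) = Mul(45, Add(Mul(Add(10, Mul(4, I)), Rational(-1, 14)), Mul(-4, Rational(1, 25)))) = Mul(45, Add(Add(Rational(-5, 7), Mul(Rational(-2, 7), I)), Rational(-4, 25))) = Mul(45, Add(Rational(-153, 175), Mul(Rational(-2, 7), I))) = Add(Rational(-1377, 35), Mul(Rational(-90, 7), I))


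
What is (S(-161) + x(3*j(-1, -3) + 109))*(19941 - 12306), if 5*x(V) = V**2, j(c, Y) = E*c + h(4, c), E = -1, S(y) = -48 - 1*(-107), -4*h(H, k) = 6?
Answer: 72387435/4 ≈ 1.8097e+7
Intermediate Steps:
h(H, k) = -3/2 (h(H, k) = -1/4*6 = -3/2)
S(y) = 59 (S(y) = -48 + 107 = 59)
j(c, Y) = -3/2 - c (j(c, Y) = -c - 3/2 = -3/2 - c)
x(V) = V**2/5
(S(-161) + x(3*j(-1, -3) + 109))*(19941 - 12306) = (59 + (3*(-3/2 - 1*(-1)) + 109)**2/5)*(19941 - 12306) = (59 + (3*(-3/2 + 1) + 109)**2/5)*7635 = (59 + (3*(-1/2) + 109)**2/5)*7635 = (59 + (-3/2 + 109)**2/5)*7635 = (59 + (215/2)**2/5)*7635 = (59 + (1/5)*(46225/4))*7635 = (59 + 9245/4)*7635 = (9481/4)*7635 = 72387435/4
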